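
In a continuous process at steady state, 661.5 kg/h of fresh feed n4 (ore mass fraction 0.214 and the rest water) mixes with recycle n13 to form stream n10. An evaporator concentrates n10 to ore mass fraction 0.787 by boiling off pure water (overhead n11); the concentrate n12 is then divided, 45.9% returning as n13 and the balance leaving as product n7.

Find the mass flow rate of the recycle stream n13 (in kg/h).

Overall ore balance (none leaves overhead): ore in fresh feed = ore in product, i.e. 661.5×0.214 = (1−0.459)·n12·0.787.
n12 = 141.56/(0.787×0.541) = 332.48 kg/h.
Recycle n13 = 0.459×332.48 = 152.61 kg/h.

152.6 kg/h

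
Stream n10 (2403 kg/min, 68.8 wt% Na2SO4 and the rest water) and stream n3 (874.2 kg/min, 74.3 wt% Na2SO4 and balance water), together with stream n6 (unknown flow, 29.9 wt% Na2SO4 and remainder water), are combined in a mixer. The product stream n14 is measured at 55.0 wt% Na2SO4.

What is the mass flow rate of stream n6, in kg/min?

1993 kg/min

Let n6 be the unknown flow. Total out = 3277.2 + n6.
Na2SO4 balance: 2302.8 + 0.299·n6 = 0.550·(3277.2 + n6)
(0.299 − 0.550)·n6 = 0.550×3277.2 − 2302.8 = -500.33
n6 = -500.33 / -0.251 = 1993.4 kg/min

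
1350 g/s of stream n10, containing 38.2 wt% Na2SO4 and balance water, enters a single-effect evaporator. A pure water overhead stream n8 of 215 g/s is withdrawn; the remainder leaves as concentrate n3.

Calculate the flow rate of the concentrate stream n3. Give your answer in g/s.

1135 g/s

Concentrate = 1350 − 215 = 1135 g/s.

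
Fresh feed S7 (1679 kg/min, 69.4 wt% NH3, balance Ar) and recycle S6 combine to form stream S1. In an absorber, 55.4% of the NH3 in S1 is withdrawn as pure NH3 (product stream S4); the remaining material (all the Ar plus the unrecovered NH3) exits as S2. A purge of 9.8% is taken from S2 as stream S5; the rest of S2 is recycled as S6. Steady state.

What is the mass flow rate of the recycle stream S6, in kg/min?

Ar enters only via S7 and leaves only via the purge: 1679×0.306 = 0.098×(Ar in S2), and the absorber passes all Ar, so Ar in S1 = Ar in S2 = 5242.6 kg/min.
NH3 in S1: m_A = 1679×0.694 + (1−0.098)·(1−0.554)·m_A, so m_A = 1165.2/0.5977 = 1949.5 kg/min.
S2 = (1−0.554)×1949.5 + 5242.6 = 6112.1 kg/min.
Recycle S6 = (1−0.098)×6112.1 = 5513.1 kg/min.

5513 kg/min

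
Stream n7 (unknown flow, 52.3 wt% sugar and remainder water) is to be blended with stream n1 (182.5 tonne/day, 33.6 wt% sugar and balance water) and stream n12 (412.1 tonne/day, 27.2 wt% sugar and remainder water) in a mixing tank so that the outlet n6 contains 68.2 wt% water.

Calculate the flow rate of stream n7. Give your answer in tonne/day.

Let n7 be the unknown flow. Total out = 594.6 + n7.
water balance: 421.19 + 0.477·n7 = 0.682·(594.6 + n7)
(0.477 − 0.682)·n7 = 0.682×594.6 − 421.19 = -15.672
n7 = -15.672 / -0.205 = 76.447 tonne/day

76.45 tonne/day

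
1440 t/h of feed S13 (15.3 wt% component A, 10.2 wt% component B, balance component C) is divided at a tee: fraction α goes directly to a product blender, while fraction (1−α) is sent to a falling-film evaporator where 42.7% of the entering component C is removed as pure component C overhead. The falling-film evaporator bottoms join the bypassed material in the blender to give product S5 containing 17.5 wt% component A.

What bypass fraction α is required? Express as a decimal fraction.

All 1440×0.153 = 220.32 t/h of component A reaches S5, so S5 = 220.32/0.175 = 1259 t/h and vapour = 181.03 t/h.
The evaporator receives (1−α)·1440 of feed at 0.745 component C and removes 0.427 of that component C:
0.427×0.745×(1−α)×1440 = 181.03
(1−α) = 181.03/458.09 = 0.3952;  α = 0.6048.

0.605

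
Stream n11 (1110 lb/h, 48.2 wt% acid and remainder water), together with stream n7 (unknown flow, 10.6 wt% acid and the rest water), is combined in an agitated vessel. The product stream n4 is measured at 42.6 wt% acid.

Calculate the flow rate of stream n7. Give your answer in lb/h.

194.2 lb/h

Let n7 be the unknown flow. Total out = 1110 + n7.
acid balance: 535.02 + 0.106·n7 = 0.426·(1110 + n7)
(0.106 − 0.426)·n7 = 0.426×1110 − 535.02 = -62.16
n7 = -62.16 / -0.320 = 194.25 lb/h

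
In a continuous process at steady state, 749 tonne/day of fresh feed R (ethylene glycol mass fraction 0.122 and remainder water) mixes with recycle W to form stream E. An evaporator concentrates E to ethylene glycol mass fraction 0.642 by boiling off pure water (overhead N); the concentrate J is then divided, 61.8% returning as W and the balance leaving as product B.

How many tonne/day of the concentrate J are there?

Overall ethylene glycol balance (none leaves overhead): ethylene glycol in fresh feed = ethylene glycol in product, i.e. 749×0.122 = (1−0.618)·J·0.642.
J = 91.378/(0.642×0.382) = 372.6 tonne/day.

372.6 tonne/day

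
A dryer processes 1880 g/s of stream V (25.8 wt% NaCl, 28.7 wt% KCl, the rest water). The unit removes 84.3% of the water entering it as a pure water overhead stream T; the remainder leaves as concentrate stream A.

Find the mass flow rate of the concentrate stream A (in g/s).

water entering = 1880×0.455 = 855.4 g/s; overhead removed = 0.843×855.4 = 721.1 g/s.
Concentrate = 1880 − 721.1 = 1158.9 g/s.

1159 g/s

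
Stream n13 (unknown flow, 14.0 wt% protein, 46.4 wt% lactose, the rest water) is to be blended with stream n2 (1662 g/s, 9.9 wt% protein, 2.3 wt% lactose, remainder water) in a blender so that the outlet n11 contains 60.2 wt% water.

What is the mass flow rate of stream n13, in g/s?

Let n13 be the unknown flow. Total out = 1662 + n13.
water balance: 1459.2 + 0.396·n13 = 0.602·(1662 + n13)
(0.396 − 0.602)·n13 = 0.602×1662 − 1459.2 = -458.71
n13 = -458.71 / -0.206 = 2226.8 g/s

2227 g/s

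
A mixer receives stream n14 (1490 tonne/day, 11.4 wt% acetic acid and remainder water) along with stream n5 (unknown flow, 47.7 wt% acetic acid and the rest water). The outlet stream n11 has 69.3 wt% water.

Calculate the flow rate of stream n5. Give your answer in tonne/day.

1692 tonne/day

Let n5 be the unknown flow. Total out = 1490 + n5.
water balance: 1320.1 + 0.523·n5 = 0.693·(1490 + n5)
(0.523 − 0.693)·n5 = 0.693×1490 − 1320.1 = -287.57
n5 = -287.57 / -0.170 = 1691.6 tonne/day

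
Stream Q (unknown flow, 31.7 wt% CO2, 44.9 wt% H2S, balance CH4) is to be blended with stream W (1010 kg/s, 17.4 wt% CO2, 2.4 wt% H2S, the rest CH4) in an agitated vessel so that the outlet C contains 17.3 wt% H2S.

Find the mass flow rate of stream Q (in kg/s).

545.3 kg/s

Let Q be the unknown flow. Total out = 1010 + Q.
H2S balance: 24.24 + 0.449·Q = 0.173·(1010 + Q)
(0.449 − 0.173)·Q = 0.173×1010 − 24.24 = 150.49
Q = 150.49 / 0.276 = 545.25 kg/s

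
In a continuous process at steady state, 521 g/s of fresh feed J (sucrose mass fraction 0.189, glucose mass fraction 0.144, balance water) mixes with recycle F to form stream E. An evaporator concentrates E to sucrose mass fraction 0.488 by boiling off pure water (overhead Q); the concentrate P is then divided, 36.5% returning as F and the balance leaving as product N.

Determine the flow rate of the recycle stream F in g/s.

116 g/s

Overall sucrose balance (none leaves overhead): sucrose in fresh feed = sucrose in product, i.e. 521×0.189 = (1−0.365)·P·0.488.
P = 98.469/(0.488×0.635) = 317.76 g/s.
Recycle F = 0.365×317.76 = 115.98 g/s.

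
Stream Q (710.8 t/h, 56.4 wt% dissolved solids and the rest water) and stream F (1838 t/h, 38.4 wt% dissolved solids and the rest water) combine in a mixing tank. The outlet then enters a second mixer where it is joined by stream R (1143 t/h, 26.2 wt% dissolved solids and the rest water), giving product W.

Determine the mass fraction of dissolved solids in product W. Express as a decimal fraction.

Overall, product flow = 3691.8 t/h.
dissolved solids in = 710.8×0.564 + 1838×0.384 + 1143×0.262 = 1406.1 t/h.
dissolved solids fraction in W = 0.3809.

0.3809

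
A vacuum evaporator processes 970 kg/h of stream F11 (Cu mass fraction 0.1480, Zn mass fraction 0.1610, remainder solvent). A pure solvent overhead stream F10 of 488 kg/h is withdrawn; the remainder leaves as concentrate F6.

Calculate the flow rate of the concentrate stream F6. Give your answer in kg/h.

Concentrate = 970 − 488 = 482 kg/h.

482 kg/h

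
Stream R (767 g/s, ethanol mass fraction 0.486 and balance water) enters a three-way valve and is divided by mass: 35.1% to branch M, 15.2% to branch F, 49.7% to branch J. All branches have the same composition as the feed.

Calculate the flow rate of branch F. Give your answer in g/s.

Branch F flow = 0.152×767 = 116.58 g/s.

116.6 g/s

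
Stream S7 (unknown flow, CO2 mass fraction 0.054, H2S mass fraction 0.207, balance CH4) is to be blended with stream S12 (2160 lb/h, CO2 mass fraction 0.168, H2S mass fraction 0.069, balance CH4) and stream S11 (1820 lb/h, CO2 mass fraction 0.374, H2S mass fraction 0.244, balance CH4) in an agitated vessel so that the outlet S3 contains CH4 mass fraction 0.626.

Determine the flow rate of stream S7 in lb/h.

1311 lb/h

Let S7 be the unknown flow. Total out = 3980 + S7.
CH4 balance: 2343.3 + 0.739·S7 = 0.626·(3980 + S7)
(0.739 − 0.626)·S7 = 0.626×3980 − 2343.3 = 148.16
S7 = 148.16 / 0.113 = 1311.2 lb/h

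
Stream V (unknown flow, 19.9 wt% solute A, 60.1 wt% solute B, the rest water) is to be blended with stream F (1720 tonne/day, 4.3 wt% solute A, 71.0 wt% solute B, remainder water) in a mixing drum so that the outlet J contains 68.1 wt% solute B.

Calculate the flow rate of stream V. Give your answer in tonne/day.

623.5 tonne/day

Let V be the unknown flow. Total out = 1720 + V.
solute B balance: 1221.2 + 0.601·V = 0.681·(1720 + V)
(0.601 − 0.681)·V = 0.681×1720 − 1221.2 = -49.88
V = -49.88 / -0.080 = 623.5 tonne/day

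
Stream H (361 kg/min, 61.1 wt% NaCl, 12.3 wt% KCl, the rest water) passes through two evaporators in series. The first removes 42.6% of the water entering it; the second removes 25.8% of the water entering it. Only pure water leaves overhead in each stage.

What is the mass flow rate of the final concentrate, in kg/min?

water in feed = 361×0.266 = 96.026 kg/min.
After stage 1: water left = (1−0.426)×96.026 = 55.119; stream total = 320.09 kg/min.
After stage 2: water left = (1−0.258)×55.119 = 40.898; final concentrate = 305.87 kg/min.

305.9 kg/min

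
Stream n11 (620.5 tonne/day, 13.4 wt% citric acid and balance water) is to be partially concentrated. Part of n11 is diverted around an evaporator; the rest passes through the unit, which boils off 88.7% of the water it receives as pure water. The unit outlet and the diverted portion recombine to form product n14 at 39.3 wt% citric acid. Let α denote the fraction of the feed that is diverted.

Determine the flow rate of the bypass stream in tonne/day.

All 620.5×0.134 = 83.147 tonne/day of citric acid reaches n14, so n14 = 83.147/0.393 = 211.57 tonne/day and vapour = 408.93 tonne/day.
The evaporator receives (1−α)·620.5 of feed at 0.866 water and removes 0.887 of that water:
0.887×0.866×(1−α)×620.5 = 408.93
(1−α) = 408.93/476.63 = 0.8580;  α = 0.1420.
Bypass flow = 0.1420×620.5 = 88.137 tonne/day.

88.14 tonne/day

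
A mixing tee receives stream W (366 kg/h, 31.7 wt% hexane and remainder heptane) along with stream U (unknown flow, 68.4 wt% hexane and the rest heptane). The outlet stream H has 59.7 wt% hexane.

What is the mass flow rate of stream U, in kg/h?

Let U be the unknown flow. Total out = 366 + U.
hexane balance: 116.02 + 0.684·U = 0.597·(366 + U)
(0.684 − 0.597)·U = 0.597×366 − 116.02 = 102.48
U = 102.48 / 0.087 = 1177.9 kg/h

1178 kg/h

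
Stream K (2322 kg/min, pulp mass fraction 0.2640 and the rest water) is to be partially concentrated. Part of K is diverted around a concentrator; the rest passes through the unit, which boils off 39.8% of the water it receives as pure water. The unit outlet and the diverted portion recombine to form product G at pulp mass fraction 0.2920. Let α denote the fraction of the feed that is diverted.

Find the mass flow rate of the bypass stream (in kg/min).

1562 kg/min

All 2322×0.264 = 613.01 kg/min of pulp reaches G, so G = 613.01/0.292 = 2099.3 kg/min and vapour = 222.66 kg/min.
The evaporator receives (1−α)·2322 of feed at 0.736 water and removes 0.398 of that water:
0.398×0.736×(1−α)×2322 = 222.66
(1−α) = 222.66/680.18 = 0.3274;  α = 0.6726.
Bypass flow = 0.6726×2322 = 1561.9 kg/min.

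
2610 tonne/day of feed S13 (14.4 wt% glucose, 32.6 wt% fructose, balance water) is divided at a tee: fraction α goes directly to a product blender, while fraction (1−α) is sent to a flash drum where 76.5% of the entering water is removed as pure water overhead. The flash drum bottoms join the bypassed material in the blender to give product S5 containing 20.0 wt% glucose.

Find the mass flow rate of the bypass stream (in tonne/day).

807.6 tonne/day

All 2610×0.144 = 375.84 tonne/day of glucose reaches S5, so S5 = 375.84/0.200 = 1879.2 tonne/day and vapour = 730.8 tonne/day.
The evaporator receives (1−α)·2610 of feed at 0.530 water and removes 0.765 of that water:
0.765×0.530×(1−α)×2610 = 730.8
(1−α) = 730.8/1058.2 = 0.6906;  α = 0.3094.
Bypass flow = 0.3094×2610 = 807.56 tonne/day.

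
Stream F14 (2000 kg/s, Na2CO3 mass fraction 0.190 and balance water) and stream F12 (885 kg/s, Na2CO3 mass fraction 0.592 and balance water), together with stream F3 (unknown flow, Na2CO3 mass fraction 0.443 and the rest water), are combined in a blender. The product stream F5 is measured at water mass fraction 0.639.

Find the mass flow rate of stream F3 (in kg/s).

Let F3 be the unknown flow. Total out = 2885 + F3.
water balance: 1981.1 + 0.557·F3 = 0.639·(2885 + F3)
(0.557 − 0.639)·F3 = 0.639×2885 − 1981.1 = -137.56
F3 = -137.56 / -0.082 = 1677.6 kg/s

1678 kg/s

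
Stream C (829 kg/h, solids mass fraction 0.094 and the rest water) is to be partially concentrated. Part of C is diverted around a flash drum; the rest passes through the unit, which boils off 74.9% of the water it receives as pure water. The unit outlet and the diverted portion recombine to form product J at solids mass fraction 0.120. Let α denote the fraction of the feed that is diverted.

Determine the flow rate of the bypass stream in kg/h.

564.3 kg/h

All 829×0.094 = 77.926 kg/h of solids reaches J, so J = 77.926/0.120 = 649.38 kg/h and vapour = 179.62 kg/h.
The evaporator receives (1−α)·829 of feed at 0.906 water and removes 0.749 of that water:
0.749×0.906×(1−α)×829 = 179.62
(1−α) = 179.62/562.55 = 0.3193;  α = 0.6807.
Bypass flow = 0.6807×829 = 564.31 kg/h.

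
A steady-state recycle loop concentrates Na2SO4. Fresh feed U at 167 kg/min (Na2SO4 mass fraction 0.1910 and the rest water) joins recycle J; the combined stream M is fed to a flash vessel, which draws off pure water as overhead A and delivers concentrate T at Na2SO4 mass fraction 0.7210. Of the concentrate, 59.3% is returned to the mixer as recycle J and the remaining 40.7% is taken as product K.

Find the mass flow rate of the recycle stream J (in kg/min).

Overall Na2SO4 balance (none leaves overhead): Na2SO4 in fresh feed = Na2SO4 in product, i.e. 167×0.191 = (1−0.593)·T·0.721.
T = 31.897/(0.721×0.407) = 108.7 kg/min.
Recycle J = 0.593×108.7 = 64.458 kg/min.

64.46 kg/min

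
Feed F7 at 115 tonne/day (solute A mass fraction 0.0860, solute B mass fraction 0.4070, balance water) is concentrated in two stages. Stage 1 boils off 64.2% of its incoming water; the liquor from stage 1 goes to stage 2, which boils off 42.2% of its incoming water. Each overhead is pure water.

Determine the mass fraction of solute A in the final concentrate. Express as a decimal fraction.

0.1438

water in feed = 115×0.507 = 58.305 tonne/day.
After stage 1: water left = (1−0.642)×58.305 = 20.873; stream total = 77.568 tonne/day.
After stage 2: water left = (1−0.422)×20.873 = 12.065; final concentrate = 68.76 tonne/day.
solute A fraction = 9.89/68.76 = 0.1438.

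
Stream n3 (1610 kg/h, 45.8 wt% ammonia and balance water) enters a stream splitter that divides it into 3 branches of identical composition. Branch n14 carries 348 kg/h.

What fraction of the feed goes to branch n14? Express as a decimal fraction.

Fraction to n14 = 348/1610 = 0.2161.

0.216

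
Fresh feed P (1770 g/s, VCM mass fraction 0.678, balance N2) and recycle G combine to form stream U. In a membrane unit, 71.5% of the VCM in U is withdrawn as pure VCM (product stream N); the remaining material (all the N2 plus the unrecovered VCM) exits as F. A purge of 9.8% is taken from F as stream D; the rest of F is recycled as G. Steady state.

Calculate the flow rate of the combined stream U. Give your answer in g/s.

7431 g/s

N2 enters only via P and leaves only via the purge: 1770×0.322 = 0.098×(N2 in F), and the membrane unit passes all N2, so N2 in U = N2 in F = 5815.7 g/s.
VCM in U: m_A = 1770×0.678 + (1−0.098)·(1−0.715)·m_A, so m_A = 1200.1/0.7429 = 1615.3 g/s.
U = 1615.3 + 5815.7 = 7431 g/s.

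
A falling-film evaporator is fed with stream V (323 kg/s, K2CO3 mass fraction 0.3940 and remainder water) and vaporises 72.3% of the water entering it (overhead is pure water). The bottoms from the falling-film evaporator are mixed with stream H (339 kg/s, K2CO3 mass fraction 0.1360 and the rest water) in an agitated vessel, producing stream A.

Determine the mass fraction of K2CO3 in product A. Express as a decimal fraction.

Vapour removed = 0.723×0.606×323 = 141.52 kg/s; concentrate = 181.48 kg/s.
K2CO3 reaching the mixer = 127.26 (from concentrate) + 339×0.136 = 173.37 kg/s.
Product flow = 181.48 + 339 = 520.48 kg/s; K2CO3 fraction = 0.3331.

0.3331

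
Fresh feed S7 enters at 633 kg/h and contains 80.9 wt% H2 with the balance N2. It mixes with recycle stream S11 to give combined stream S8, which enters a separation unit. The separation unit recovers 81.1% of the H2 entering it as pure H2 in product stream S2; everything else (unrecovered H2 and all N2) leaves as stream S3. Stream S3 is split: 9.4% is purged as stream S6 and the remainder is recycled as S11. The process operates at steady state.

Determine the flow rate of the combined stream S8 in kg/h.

N2 enters only via S7 and leaves only via the purge: 633×0.191 = 0.094×(N2 in S3), and the separation unit passes all N2, so N2 in S8 = N2 in S3 = 1286.2 kg/h.
H2 in S8: m_A = 633×0.809 + (1−0.094)·(1−0.811)·m_A, so m_A = 512.1/0.8288 = 617.9 kg/h.
S8 = 617.9 + 1286.2 = 1904.1 kg/h.

1904 kg/h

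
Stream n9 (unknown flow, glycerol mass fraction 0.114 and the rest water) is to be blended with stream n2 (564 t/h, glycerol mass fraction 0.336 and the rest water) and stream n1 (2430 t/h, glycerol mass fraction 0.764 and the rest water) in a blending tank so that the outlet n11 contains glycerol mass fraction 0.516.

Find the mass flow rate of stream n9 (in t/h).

1247 t/h

Let n9 be the unknown flow. Total out = 2994 + n9.
glycerol balance: 2046 + 0.114·n9 = 0.516·(2994 + n9)
(0.114 − 0.516)·n9 = 0.516×2994 − 2046 = -501.12
n9 = -501.12 / -0.402 = 1246.6 t/h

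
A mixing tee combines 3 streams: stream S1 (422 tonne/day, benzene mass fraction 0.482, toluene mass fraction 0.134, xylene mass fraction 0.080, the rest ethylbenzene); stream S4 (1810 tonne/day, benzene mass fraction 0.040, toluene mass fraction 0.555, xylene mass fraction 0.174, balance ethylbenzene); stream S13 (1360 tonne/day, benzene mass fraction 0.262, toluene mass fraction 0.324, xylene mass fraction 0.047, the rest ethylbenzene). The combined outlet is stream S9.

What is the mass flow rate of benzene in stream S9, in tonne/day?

benzene out = benzene in = 422×0.482 + 1810×0.040 + 1360×0.262 = 632.12 tonne/day.

632.1 tonne/day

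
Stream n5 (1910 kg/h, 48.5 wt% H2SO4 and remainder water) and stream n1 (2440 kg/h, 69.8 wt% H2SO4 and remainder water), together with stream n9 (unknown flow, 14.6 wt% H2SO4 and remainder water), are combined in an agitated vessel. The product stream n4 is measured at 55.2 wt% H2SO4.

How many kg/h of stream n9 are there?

562.2 kg/h

Let n9 be the unknown flow. Total out = 4350 + n9.
H2SO4 balance: 2629.5 + 0.146·n9 = 0.552·(4350 + n9)
(0.146 − 0.552)·n9 = 0.552×4350 − 2629.5 = -228.27
n9 = -228.27 / -0.406 = 562.24 kg/h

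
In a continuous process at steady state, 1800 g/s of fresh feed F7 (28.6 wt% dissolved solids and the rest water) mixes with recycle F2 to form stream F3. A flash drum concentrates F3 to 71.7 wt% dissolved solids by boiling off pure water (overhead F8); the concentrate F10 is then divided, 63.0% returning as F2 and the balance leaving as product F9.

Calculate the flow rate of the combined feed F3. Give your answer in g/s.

3023 g/s

Overall dissolved solids balance (none leaves overhead): dissolved solids in fresh feed = dissolved solids in product, i.e. 1800×0.286 = (1−0.630)·F10·0.717.
F10 = 514.8/(0.717×0.370) = 1940.5 g/s.
Recycle F2 = 0.630×1940.5 = 1222.5 g/s.
Combined feed F3 = 1800 + 1222.5 = 3022.5 g/s.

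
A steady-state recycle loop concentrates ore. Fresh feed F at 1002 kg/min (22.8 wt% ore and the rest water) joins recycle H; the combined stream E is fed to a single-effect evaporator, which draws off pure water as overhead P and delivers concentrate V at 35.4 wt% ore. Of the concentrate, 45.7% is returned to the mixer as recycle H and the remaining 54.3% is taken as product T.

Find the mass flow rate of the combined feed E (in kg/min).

1545 kg/min

Overall ore balance (none leaves overhead): ore in fresh feed = ore in product, i.e. 1002×0.228 = (1−0.457)·V·0.354.
V = 228.46/(0.354×0.543) = 1188.5 kg/min.
Recycle H = 0.457×1188.5 = 543.14 kg/min.
Combined feed E = 1002 + 543.14 = 1545.1 kg/min.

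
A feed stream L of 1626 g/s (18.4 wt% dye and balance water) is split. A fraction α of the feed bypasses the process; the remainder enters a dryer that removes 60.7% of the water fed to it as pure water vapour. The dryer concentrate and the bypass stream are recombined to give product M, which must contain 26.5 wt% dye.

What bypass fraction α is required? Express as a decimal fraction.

0.383

All 1626×0.184 = 299.18 g/s of dye reaches M, so M = 299.18/0.265 = 1129 g/s and vapour = 497 g/s.
The evaporator receives (1−α)·1626 of feed at 0.816 water and removes 0.607 of that water:
0.607×0.816×(1−α)×1626 = 497
(1−α) = 497/805.38 = 0.6171;  α = 0.3829.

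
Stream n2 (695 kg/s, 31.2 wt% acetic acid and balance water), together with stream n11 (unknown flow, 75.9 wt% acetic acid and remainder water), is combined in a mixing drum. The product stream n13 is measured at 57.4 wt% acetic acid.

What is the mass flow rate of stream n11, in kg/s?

984.3 kg/s

Let n11 be the unknown flow. Total out = 695 + n11.
acetic acid balance: 216.84 + 0.759·n11 = 0.574·(695 + n11)
(0.759 − 0.574)·n11 = 0.574×695 − 216.84 = 182.09
n11 = 182.09 / 0.185 = 984.27 kg/s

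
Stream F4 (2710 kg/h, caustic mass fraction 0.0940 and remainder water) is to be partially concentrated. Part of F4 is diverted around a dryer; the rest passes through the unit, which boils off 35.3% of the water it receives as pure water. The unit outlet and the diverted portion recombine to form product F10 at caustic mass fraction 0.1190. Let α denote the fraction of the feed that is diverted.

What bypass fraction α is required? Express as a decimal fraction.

0.343

All 2710×0.094 = 254.74 kg/h of caustic reaches F10, so F10 = 254.74/0.119 = 2140.7 kg/h and vapour = 569.33 kg/h.
The evaporator receives (1−α)·2710 of feed at 0.906 water and removes 0.353 of that water:
0.353×0.906×(1−α)×2710 = 569.33
(1−α) = 569.33/866.71 = 0.6569;  α = 0.3431.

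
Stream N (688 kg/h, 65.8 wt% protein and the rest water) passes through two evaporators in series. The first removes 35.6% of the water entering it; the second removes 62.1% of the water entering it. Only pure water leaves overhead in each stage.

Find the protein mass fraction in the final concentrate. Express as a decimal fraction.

water in feed = 688×0.342 = 235.3 kg/h.
After stage 1: water left = (1−0.356)×235.3 = 151.53; stream total = 604.23 kg/h.
After stage 2: water left = (1−0.621)×151.53 = 57.43; final concentrate = 510.13 kg/h.
protein fraction = 452.7/510.13 = 0.8874.

0.8874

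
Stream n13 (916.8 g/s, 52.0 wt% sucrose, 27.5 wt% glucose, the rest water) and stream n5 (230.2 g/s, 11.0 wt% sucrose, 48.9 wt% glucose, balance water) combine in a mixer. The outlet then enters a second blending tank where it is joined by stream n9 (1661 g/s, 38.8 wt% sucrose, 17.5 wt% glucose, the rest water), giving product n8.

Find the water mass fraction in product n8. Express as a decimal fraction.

Overall, product flow = 2808 g/s.
water in = 916.8×0.205 + 230.2×0.401 + 1661×0.437 = 1006.1 g/s.
water fraction in n8 = 0.358.

0.358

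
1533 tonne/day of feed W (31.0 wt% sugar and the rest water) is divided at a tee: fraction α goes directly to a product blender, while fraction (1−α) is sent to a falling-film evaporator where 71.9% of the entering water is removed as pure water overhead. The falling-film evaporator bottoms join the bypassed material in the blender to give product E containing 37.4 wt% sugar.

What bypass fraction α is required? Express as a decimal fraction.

0.655

All 1533×0.310 = 475.23 tonne/day of sugar reaches E, so E = 475.23/0.374 = 1270.7 tonne/day and vapour = 262.33 tonne/day.
The evaporator receives (1−α)·1533 of feed at 0.690 water and removes 0.719 of that water:
0.719×0.690×(1−α)×1533 = 262.33
(1−α) = 262.33/760.54 = 0.3449;  α = 0.6551.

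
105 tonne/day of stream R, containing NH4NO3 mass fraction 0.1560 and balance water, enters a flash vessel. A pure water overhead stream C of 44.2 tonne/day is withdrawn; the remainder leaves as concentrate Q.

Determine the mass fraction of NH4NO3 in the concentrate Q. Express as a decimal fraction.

0.2694

NH4NO3 is not removed: 105×0.156 = 16.38 tonne/day of NH4NO3 enters Q.
Concentrate = 105 − 44.2 = 60.8 tonne/day.
Mass fraction = 16.38/60.8 = 0.2694.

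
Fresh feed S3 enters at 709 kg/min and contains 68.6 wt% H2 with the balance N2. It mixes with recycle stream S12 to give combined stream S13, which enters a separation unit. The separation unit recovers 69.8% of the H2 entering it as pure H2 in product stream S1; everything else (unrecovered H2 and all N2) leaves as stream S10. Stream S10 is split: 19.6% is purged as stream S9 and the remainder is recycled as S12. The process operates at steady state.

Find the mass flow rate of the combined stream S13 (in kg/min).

N2 enters only via S3 and leaves only via the purge: 709×0.314 = 0.196×(N2 in S10), and the separation unit passes all N2, so N2 in S13 = N2 in S10 = 1135.8 kg/min.
H2 in S13: m_A = 709×0.686 + (1−0.196)·(1−0.698)·m_A, so m_A = 486.37/0.7572 = 642.34 kg/min.
S13 = 642.34 + 1135.8 = 1778.2 kg/min.

1778 kg/min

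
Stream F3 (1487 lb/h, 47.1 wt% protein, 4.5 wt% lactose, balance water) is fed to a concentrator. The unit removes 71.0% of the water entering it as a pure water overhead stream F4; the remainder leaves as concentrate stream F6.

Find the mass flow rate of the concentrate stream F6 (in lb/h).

976 lb/h

water entering = 1487×0.484 = 719.71 lb/h; overhead removed = 0.710×719.71 = 510.99 lb/h.
Concentrate = 1487 − 510.99 = 976.01 lb/h.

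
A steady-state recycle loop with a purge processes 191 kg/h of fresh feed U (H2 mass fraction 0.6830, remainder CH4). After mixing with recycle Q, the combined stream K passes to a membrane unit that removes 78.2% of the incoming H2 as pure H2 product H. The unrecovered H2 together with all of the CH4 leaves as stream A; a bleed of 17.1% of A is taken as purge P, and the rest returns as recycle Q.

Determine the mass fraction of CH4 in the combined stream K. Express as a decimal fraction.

CH4 enters only via U and leaves only via the purge: 191×0.317 = 0.171×(CH4 in A), and the membrane unit passes all CH4, so CH4 in K = CH4 in A = 354.08 kg/h.
H2 in K: m_A = 191×0.683 + (1−0.171)·(1−0.782)·m_A, so m_A = 130.45/0.8193 = 159.23 kg/h.
K = 159.23 + 354.08 = 513.31 kg/h.
CH4 fraction in K = 354.08/513.31 = 0.6898.

0.6898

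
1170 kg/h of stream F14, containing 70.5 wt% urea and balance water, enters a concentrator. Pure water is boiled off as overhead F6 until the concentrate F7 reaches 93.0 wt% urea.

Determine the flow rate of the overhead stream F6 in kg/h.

urea is conserved: 1170×0.705 = 824.85 kg/h all reports to the concentrate.
Concentrate = 824.85/(target fraction) = 886.94 kg/h.
Overhead = 1170 − 886.94 = 283.06 kg/h.

283.1 kg/h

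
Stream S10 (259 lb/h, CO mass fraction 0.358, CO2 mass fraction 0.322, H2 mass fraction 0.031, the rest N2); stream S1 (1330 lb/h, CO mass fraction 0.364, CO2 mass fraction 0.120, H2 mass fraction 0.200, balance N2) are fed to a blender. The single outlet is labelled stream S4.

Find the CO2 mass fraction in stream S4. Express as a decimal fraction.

0.153

Total flow out = 259 + 1330 = 1589 lb/h.
CO2 in = 259×0.322 + 1330×0.120 = 243 lb/h.
CO2 mass fraction in S4 = 243/1589 = 0.153.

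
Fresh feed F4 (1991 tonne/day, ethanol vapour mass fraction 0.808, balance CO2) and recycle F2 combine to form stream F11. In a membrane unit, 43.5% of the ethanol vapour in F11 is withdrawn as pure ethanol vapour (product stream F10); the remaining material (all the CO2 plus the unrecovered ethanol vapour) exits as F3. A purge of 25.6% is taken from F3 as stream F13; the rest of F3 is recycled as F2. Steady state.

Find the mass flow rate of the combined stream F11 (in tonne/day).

CO2 enters only via F4 and leaves only via the purge: 1991×0.192 = 0.256×(CO2 in F3), and the membrane unit passes all CO2, so CO2 in F11 = CO2 in F3 = 1493.2 tonne/day.
ethanol vapour in F11: m_A = 1991×0.808 + (1−0.256)·(1−0.435)·m_A, so m_A = 1608.7/0.5796 = 2775.4 tonne/day.
F11 = 2775.4 + 1493.2 = 4268.6 tonne/day.

4269 tonne/day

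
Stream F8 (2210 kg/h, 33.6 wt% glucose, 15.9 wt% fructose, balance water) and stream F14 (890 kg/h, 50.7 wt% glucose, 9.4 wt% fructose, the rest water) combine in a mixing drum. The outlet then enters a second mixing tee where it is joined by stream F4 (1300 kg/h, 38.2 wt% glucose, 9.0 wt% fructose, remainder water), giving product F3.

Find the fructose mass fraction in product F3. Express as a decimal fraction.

Overall, product flow = 4400 kg/h.
fructose in = 2210×0.159 + 890×0.094 + 1300×0.090 = 552.05 kg/h.
fructose fraction in F3 = 0.125.

0.125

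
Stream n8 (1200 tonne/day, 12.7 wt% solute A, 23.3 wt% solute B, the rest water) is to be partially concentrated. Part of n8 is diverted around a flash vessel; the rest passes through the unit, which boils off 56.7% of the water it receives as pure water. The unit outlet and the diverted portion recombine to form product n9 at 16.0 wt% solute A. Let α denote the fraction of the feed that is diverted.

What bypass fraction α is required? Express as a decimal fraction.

0.432

All 1200×0.127 = 152.4 tonne/day of solute A reaches n9, so n9 = 152.4/0.160 = 952.5 tonne/day and vapour = 247.5 tonne/day.
The evaporator receives (1−α)·1200 of feed at 0.640 water and removes 0.567 of that water:
0.567×0.640×(1−α)×1200 = 247.5
(1−α) = 247.5/435.46 = 0.5684;  α = 0.4316.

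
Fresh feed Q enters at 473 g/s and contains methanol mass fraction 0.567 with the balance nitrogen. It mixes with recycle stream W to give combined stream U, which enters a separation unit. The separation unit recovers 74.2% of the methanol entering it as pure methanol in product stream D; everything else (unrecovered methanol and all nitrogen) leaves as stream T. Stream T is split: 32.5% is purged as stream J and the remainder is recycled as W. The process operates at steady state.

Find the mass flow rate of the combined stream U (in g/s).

nitrogen enters only via Q and leaves only via the purge: 473×0.433 = 0.325×(nitrogen in T), and the separation unit passes all nitrogen, so nitrogen in U = nitrogen in T = 630.18 g/s.
methanol in U: m_A = 473×0.567 + (1−0.325)·(1−0.742)·m_A, so m_A = 268.19/0.8258 = 324.75 g/s.
U = 324.75 + 630.18 = 954.93 g/s.

954.9 g/s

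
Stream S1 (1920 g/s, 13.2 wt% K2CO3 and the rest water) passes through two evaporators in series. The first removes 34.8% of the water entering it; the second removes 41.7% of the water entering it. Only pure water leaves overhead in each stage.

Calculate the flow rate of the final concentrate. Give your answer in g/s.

water in feed = 1920×0.868 = 1666.6 g/s.
After stage 1: water left = (1−0.348)×1666.6 = 1086.6; stream total = 1340 g/s.
After stage 2: water left = (1−0.417)×1086.6 = 633.49; final concentrate = 886.93 g/s.

886.9 g/s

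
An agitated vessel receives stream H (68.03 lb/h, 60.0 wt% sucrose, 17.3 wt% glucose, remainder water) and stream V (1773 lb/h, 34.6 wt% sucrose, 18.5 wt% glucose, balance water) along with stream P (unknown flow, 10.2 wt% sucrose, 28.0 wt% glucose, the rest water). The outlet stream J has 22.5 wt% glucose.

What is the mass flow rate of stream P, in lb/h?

Let P be the unknown flow. Total out = 1841 + P.
glucose balance: 339.77 + 0.280·P = 0.225·(1841 + P)
(0.280 − 0.225)·P = 0.225×1841 − 339.77 = 74.458
P = 74.458 / 0.055 = 1353.8 lb/h

1354 lb/h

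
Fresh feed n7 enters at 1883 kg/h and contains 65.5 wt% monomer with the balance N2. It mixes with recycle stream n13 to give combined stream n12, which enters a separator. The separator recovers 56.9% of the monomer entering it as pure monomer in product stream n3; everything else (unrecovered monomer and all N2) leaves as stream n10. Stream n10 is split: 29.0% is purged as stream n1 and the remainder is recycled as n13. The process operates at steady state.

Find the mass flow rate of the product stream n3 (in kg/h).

monomer in n12: m_A = 1883×0.655 + (1−0.290)·(1−0.569)·m_A, so m_A = 1233.4/0.6940 = 1777.2 kg/h.
Product n3 = 0.569×1777.2 = 1011.2 kg/h.

1011 kg/h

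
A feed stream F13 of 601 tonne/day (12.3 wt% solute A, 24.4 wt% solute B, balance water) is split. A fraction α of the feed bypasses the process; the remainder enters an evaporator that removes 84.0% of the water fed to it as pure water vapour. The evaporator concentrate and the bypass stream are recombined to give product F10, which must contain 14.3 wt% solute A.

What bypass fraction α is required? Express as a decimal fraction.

0.737

All 601×0.123 = 73.923 tonne/day of solute A reaches F10, so F10 = 73.923/0.143 = 516.94 tonne/day and vapour = 84.056 tonne/day.
The evaporator receives (1−α)·601 of feed at 0.633 water and removes 0.840 of that water:
0.840×0.633×(1−α)×601 = 84.056
(1−α) = 84.056/319.56 = 0.2630;  α = 0.7370.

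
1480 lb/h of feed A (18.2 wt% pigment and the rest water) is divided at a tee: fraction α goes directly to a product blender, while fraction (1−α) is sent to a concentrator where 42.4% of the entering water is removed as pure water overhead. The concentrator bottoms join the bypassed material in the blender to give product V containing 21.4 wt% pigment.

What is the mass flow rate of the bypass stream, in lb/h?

All 1480×0.182 = 269.36 lb/h of pigment reaches V, so V = 269.36/0.214 = 1258.7 lb/h and vapour = 221.31 lb/h.
The evaporator receives (1−α)·1480 of feed at 0.818 water and removes 0.424 of that water:
0.424×0.818×(1−α)×1480 = 221.31
(1−α) = 221.31/513.31 = 0.4311;  α = 0.5689.
Bypass flow = 0.5689×1480 = 841.91 lb/h.

841.9 lb/h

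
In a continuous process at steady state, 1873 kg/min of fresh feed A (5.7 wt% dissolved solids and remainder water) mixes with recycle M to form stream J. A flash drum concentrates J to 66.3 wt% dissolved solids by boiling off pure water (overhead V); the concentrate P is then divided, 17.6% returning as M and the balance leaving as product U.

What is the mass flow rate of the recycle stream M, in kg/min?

Overall dissolved solids balance (none leaves overhead): dissolved solids in fresh feed = dissolved solids in product, i.e. 1873×0.057 = (1−0.176)·P·0.663.
P = 106.76/(0.663×0.824) = 195.42 kg/min.
Recycle M = 0.176×195.42 = 34.394 kg/min.

34.39 kg/min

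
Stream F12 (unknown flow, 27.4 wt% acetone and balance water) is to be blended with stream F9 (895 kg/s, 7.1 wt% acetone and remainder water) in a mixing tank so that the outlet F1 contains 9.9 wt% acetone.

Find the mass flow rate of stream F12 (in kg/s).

143.2 kg/s

Let F12 be the unknown flow. Total out = 895 + F12.
acetone balance: 63.545 + 0.274·F12 = 0.099·(895 + F12)
(0.274 − 0.099)·F12 = 0.099×895 − 63.545 = 25.06
F12 = 25.06 / 0.175 = 143.2 kg/s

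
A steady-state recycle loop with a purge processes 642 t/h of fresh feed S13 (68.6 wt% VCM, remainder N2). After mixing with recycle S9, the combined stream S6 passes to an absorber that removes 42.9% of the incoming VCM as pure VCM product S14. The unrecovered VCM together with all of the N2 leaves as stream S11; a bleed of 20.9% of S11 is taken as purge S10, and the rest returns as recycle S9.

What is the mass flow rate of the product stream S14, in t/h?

VCM in S6: m_A = 642×0.686 + (1−0.209)·(1−0.429)·m_A, so m_A = 440.41/0.5483 = 803.17 t/h.
Product S14 = 0.429×803.17 = 344.56 t/h.

344.6 t/h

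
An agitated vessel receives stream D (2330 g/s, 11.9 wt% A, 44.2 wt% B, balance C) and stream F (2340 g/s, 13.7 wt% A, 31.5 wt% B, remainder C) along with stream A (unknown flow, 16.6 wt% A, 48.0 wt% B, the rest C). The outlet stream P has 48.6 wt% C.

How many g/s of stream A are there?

Let A be the unknown flow. Total out = 4670 + A.
C balance: 2305.2 + 0.354·A = 0.486·(4670 + A)
(0.354 − 0.486)·A = 0.486×4670 − 2305.2 = -35.57
A = -35.57 / -0.132 = 269.47 g/s

269.5 g/s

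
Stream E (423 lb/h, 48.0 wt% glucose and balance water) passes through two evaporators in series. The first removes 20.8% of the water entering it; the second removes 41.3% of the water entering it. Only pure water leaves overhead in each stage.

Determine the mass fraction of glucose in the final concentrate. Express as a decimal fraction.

water in feed = 423×0.520 = 219.96 lb/h.
After stage 1: water left = (1−0.208)×219.96 = 174.21; stream total = 377.25 lb/h.
After stage 2: water left = (1−0.413)×174.21 = 102.26; final concentrate = 305.3 lb/h.
glucose fraction = 203.04/305.3 = 0.665.

0.665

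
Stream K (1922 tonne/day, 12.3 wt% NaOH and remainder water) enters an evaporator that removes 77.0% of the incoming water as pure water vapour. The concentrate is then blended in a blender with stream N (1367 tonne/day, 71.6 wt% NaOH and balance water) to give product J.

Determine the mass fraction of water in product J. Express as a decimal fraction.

0.390

Vapour removed = 0.770×0.877×1922 = 1297.9 tonne/day; concentrate = 624.09 tonne/day.
water reaching the mixer = 387.69 (from concentrate) + 1367×0.284 = 775.91 tonne/day.
Product flow = 624.09 + 1367 = 1991.1 tonne/day; water fraction = 0.390.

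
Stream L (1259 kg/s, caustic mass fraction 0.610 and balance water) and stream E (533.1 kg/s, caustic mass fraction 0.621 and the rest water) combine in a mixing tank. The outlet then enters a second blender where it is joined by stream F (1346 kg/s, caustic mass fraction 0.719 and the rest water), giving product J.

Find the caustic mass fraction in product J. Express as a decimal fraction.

0.659

Overall, product flow = 3138.1 kg/s.
caustic in = 1259×0.610 + 533.1×0.621 + 1346×0.719 = 2066.8 kg/s.
caustic fraction in J = 0.659.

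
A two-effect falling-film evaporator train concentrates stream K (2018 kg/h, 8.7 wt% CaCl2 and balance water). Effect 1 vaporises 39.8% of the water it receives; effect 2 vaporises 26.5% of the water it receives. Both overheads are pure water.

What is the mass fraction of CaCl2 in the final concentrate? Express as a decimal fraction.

0.177

water in feed = 2018×0.913 = 1842.4 kg/h.
After stage 1: water left = (1−0.398)×1842.4 = 1109.1; stream total = 1284.7 kg/h.
After stage 2: water left = (1−0.265)×1109.1 = 815.22; final concentrate = 990.79 kg/h.
CaCl2 fraction = 175.57/990.79 = 0.177.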